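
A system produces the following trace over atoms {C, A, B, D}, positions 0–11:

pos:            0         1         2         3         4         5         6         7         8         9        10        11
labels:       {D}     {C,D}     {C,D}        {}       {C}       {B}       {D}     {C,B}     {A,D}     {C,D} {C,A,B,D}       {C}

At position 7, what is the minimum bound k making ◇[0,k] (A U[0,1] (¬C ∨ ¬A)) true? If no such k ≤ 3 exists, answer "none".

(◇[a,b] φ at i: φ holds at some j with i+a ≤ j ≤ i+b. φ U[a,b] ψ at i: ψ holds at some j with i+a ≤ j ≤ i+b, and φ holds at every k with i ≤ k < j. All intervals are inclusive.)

Scan j = 7,8,… for (A U[0,1] (¬C ∨ ¬A)):
  j=7: holds
First hit at j=7, so smallest k = 7-7 = 0.

0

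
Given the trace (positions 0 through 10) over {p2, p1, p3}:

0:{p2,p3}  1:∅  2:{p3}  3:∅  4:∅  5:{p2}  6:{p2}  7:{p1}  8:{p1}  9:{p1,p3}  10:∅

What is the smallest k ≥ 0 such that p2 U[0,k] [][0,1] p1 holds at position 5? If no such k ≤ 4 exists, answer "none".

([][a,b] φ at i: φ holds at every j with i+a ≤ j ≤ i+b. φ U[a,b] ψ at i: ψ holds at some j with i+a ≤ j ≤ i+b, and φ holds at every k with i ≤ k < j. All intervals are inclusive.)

2

Need earliest j ≥ 5 with [][0,1] p1, and p2 at every k in [5,j-1].
  j=5: rhs fails.
  j=6: rhs fails.
  j=7: rhs holds; lhs holds on [5,6]. k = 2.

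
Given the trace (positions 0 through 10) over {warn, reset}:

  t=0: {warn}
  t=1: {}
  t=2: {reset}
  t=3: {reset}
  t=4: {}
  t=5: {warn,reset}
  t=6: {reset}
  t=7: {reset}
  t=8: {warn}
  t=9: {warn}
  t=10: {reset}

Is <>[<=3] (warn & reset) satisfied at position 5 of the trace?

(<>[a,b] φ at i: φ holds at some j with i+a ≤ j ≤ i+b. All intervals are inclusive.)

True

Check (warn & reset) at each j in [5,8]:
  j=5: true
  j=6: false
  j=7: false
  j=8: false
Found at j=5 → formula holds.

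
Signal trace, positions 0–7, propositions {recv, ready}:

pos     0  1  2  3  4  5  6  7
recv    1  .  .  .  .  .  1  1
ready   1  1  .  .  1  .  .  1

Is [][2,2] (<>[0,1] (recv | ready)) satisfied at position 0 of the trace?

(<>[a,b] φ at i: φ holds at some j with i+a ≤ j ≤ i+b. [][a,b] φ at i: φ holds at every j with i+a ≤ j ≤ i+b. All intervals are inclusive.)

Check <>[0,1] (recv | ready) at every j in [2,2]:
  j=2: fails (none in [2,3])
Fails at j=2 → formula fails.

False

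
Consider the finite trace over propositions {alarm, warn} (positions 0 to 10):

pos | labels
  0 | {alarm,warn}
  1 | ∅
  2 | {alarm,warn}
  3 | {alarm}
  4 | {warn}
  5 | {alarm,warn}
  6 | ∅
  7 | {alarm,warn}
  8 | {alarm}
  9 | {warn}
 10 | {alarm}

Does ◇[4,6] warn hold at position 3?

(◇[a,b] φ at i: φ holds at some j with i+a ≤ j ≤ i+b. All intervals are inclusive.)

Holds

Check warn at each j in [7,9]:
  j=7: true
  j=8: false
  j=9: true
Found at j=7 → formula holds.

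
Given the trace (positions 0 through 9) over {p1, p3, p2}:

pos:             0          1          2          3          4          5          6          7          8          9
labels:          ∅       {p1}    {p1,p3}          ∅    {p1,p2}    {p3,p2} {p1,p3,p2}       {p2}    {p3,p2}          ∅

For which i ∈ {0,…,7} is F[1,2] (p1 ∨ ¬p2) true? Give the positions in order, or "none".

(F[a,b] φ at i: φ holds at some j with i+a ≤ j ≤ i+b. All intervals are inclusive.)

Evaluate at each i in [0,7]:
  i=0: ✓ (witness j=1)
  i=1: ✓ (witness j=2)
  i=2: ✓ (witness j=3)
  i=3: ✓ (witness j=4)
  i=4: ✓ (witness j=6)
  i=5: ✓ (witness j=6)
  i=6: ✗ (none in [7,8])
  i=7: ✓ (witness j=9)

0, 1, 2, 3, 4, 5, 7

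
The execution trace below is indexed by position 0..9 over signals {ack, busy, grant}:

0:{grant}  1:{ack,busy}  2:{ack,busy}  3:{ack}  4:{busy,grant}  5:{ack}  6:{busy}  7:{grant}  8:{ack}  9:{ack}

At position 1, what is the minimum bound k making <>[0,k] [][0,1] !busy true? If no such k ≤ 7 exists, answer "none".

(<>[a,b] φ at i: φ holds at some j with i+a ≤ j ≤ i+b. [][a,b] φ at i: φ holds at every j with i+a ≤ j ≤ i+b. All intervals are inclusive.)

Scan j = 1,2,… for [][0,1] !busy:
  j=1: fails
  j=2: fails
  j=3: fails
  j=4: fails
  j=5: fails
  j=6: fails
  j=7: holds
First hit at j=7, so smallest k = 7-1 = 6.

6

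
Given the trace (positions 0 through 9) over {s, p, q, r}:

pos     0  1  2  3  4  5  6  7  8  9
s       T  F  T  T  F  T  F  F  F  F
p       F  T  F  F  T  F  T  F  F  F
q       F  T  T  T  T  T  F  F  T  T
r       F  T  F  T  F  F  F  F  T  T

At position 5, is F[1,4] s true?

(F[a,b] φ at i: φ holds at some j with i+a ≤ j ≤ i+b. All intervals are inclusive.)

False

Check s at each j in [6,9]:
  j=6: false
  j=7: false
  j=8: false
  j=9: false
No position in the window satisfies it → formula fails.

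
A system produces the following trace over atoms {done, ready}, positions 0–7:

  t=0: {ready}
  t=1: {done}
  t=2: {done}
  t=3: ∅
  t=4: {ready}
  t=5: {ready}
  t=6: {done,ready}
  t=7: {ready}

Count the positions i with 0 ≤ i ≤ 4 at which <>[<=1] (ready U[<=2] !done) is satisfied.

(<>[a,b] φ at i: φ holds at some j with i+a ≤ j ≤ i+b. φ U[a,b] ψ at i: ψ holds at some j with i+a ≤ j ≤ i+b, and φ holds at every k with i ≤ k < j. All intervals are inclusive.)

Evaluate at each i in [0,4]:
  i=0: ✓ (witness j=0)
  i=1: ✗ (none in [1,2])
  i=2: ✓ (witness j=3)
  i=3: ✓ (witness j=3)
  i=4: ✓ (witness j=4)
Positions where it holds: {0, 2, 3, 4} → 4.

4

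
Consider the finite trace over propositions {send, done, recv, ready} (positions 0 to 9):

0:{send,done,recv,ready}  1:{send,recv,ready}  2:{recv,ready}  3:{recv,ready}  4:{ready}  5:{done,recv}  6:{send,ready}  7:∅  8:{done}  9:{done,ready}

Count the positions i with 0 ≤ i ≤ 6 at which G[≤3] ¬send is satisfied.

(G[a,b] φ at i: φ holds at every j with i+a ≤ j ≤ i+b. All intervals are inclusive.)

Evaluate at each i in [0,6]:
  i=0: ✗ (fails at j=0)
  i=1: ✗ (fails at j=1)
  i=2: ✓ (all of [2,5])
  i=3: ✗ (fails at j=6)
  i=4: ✗ (fails at j=6)
  i=5: ✗ (fails at j=6)
  i=6: ✗ (fails at j=6)
Positions where it holds: {2} → 1.

1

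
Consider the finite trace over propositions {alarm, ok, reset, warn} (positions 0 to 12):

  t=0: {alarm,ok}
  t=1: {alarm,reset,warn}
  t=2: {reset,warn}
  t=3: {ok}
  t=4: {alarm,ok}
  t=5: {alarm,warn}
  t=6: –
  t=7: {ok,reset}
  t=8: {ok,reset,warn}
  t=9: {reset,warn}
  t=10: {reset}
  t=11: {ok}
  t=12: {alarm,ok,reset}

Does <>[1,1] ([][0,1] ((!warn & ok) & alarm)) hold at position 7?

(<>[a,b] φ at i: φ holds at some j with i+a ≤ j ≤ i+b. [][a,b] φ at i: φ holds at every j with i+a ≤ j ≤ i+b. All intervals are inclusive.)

Check [][0,1] ((!warn & ok) & alarm) at each j in [8,8]:
  j=8: fails at 8
No position in the window satisfies it → formula fails.

False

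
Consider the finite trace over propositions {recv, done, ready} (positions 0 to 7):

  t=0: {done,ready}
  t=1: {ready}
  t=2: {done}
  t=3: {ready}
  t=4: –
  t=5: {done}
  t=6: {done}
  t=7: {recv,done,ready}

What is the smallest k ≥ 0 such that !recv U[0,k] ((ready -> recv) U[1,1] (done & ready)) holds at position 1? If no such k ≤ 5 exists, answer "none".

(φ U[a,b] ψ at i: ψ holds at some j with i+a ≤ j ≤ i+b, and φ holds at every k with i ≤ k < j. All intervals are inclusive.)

Need earliest j ≥ 1 with ((ready -> recv) U[1,1] (done & ready)), and !recv at every k in [1,j-1].
  j=1: rhs fails.
  j=2: rhs fails.
  j=3: rhs fails.
  j=4: rhs fails.
  j=5: rhs fails.
  j=6: rhs holds; lhs holds on [1,5]. k = 5.

5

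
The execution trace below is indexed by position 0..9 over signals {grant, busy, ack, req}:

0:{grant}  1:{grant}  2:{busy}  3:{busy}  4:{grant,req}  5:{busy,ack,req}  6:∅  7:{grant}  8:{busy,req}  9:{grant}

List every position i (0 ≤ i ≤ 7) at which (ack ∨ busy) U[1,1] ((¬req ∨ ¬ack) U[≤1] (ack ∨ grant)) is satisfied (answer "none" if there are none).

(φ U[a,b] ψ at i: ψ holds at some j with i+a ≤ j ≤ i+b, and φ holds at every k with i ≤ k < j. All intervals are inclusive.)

2, 3, 5

Evaluate at each i in [0,7]:
  i=0: ✗ (lhs fails at k=0 before rhs at j=1)
  i=1: ✗ (no rhs in [2,2])
  i=2: ✓ (rhs at j=3; lhs holds on [2,2])
  i=3: ✓ (rhs at j=4; lhs holds on [3,3])
  i=4: ✗ (lhs fails at k=4 before rhs at j=5)
  i=5: ✓ (rhs at j=6; lhs holds on [5,5])
  i=6: ✗ (lhs fails at k=6 before rhs at j=7)
  i=7: ✗ (lhs fails at k=7 before rhs at j=8)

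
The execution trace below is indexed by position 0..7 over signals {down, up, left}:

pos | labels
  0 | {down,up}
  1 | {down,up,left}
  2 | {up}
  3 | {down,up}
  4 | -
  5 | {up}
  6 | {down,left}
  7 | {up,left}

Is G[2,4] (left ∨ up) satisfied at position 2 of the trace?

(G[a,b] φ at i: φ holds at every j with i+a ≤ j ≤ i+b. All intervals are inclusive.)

No

Check (left ∨ up) at every j in [4,6]:
  j=4: false
  j=5: true
  j=6: true
Fails at j=4 → formula fails.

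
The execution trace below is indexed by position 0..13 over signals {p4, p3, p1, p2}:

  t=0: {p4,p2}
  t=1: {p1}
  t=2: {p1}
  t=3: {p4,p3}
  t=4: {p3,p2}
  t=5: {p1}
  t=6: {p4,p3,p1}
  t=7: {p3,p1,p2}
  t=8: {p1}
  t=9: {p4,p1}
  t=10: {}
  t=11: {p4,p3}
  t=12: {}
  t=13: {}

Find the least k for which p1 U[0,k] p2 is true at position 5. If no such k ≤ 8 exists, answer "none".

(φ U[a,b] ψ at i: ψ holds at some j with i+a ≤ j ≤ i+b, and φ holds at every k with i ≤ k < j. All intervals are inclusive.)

Need earliest j ≥ 5 with p2, and p1 at every k in [5,j-1].
  j=5: rhs fails.
  j=6: rhs fails.
  j=7: rhs holds; lhs holds on [5,6]. k = 2.

2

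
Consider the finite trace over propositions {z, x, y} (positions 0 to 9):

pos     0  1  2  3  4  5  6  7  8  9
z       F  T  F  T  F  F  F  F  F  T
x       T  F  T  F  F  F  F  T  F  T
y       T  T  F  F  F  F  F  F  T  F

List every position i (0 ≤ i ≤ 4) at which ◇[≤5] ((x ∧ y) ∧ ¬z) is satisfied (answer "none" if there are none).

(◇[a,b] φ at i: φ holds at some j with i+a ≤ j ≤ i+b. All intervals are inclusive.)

0

Evaluate at each i in [0,4]:
  i=0: ✓ (witness j=0)
  i=1: ✗ (none in [1,6])
  i=2: ✗ (none in [2,7])
  i=3: ✗ (none in [3,8])
  i=4: ✗ (none in [4,9])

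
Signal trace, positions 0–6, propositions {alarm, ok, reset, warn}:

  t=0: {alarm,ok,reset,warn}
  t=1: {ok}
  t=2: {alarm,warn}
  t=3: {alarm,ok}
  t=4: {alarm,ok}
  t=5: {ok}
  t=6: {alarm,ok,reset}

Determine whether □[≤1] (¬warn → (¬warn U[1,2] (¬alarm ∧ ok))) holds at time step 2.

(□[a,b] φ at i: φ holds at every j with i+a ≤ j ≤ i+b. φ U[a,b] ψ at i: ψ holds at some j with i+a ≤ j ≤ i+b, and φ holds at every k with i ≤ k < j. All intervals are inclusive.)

Check (¬warn → (¬warn U[1,2] (¬alarm ∧ ok))) at every j in [2,3]:
  j=2: antecedent false → ✓
  j=3: antecedent true; consequent holds → ✓
All positions satisfy it → formula holds.

True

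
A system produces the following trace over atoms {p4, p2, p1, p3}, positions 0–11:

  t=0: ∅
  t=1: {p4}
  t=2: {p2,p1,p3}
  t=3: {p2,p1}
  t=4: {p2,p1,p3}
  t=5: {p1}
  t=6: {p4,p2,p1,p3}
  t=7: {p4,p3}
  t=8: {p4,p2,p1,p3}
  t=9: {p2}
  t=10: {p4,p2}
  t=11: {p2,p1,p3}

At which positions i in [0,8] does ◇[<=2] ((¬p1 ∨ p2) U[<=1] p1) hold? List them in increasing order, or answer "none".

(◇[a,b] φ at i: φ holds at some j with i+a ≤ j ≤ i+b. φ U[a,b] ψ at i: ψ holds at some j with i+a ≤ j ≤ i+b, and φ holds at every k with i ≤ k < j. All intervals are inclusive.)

0, 1, 2, 3, 4, 5, 6, 7, 8

Evaluate at each i in [0,8]:
  i=0: ✓ (witness j=1)
  i=1: ✓ (witness j=1)
  i=2: ✓ (witness j=2)
  i=3: ✓ (witness j=3)
  i=4: ✓ (witness j=4)
  i=5: ✓ (witness j=5)
  i=6: ✓ (witness j=6)
  i=7: ✓ (witness j=7)
  i=8: ✓ (witness j=8)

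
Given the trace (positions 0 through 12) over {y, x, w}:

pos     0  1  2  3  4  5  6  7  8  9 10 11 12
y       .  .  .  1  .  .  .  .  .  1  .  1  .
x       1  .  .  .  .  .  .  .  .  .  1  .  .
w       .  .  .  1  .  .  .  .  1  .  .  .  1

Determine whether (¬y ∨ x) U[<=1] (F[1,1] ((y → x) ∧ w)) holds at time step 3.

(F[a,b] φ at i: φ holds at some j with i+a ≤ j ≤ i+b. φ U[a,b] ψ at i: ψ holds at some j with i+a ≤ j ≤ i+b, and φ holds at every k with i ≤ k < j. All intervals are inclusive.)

False

Need some j in [3,4] with F[1,1] ((y → x) ∧ w), and (¬y ∨ x) at every k in [3,j-1].
  j=3: F[1,1] ((y → x) ∧ w) — fails (none in [4,4]).
  j=4: F[1,1] ((y → x) ∧ w) — fails (none in [5,5]).
No j in the window works → until fails.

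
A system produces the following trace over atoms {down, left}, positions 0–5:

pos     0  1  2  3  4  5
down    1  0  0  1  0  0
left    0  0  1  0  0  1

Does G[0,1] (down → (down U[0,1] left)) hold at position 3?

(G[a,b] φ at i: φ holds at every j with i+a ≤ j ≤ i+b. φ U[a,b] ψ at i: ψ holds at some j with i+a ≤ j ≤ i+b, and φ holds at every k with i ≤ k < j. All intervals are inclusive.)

Check (down → (down U[0,1] left)) at every j in [3,4]:
  j=3: antecedent true; consequent fails → ✗
  j=4: antecedent false → ✓
Fails at j=3 → formula fails.

No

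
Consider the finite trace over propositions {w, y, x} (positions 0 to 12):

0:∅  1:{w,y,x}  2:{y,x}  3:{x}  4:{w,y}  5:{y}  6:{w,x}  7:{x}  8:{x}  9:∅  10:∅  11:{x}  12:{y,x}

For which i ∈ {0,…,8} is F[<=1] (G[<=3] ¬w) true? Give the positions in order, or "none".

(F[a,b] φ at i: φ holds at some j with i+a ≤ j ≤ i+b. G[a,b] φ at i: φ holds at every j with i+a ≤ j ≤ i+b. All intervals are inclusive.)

6, 7, 8

Evaluate at each i in [0,8]:
  i=0: ✗ (none in [0,1])
  i=1: ✗ (none in [1,2])
  i=2: ✗ (none in [2,3])
  i=3: ✗ (none in [3,4])
  i=4: ✗ (none in [4,5])
  i=5: ✗ (none in [5,6])
  i=6: ✓ (witness j=7)
  i=7: ✓ (witness j=7)
  i=8: ✓ (witness j=8)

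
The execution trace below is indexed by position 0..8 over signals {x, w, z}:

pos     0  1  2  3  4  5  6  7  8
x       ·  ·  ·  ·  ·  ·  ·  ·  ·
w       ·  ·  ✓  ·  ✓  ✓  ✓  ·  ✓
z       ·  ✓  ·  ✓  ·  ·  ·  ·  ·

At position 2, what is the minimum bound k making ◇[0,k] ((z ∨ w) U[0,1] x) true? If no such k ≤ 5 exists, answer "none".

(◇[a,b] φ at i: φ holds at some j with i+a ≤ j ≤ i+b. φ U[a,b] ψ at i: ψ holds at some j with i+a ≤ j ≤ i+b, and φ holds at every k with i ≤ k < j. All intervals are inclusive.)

Scan j = 2,3,… for ((z ∨ w) U[0,1] x):
  j=2: fails
  j=3: fails
  j=4: fails
  j=5: fails
  j=6: fails
  j=7: fails
No j in [2,7] satisfies it → none.

none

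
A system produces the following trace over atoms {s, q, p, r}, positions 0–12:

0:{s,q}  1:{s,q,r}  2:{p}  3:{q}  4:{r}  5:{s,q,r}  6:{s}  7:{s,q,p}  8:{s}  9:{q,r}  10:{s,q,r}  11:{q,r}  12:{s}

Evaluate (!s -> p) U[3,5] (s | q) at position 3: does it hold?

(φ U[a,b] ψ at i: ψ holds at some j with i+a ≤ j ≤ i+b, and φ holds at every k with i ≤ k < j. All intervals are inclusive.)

Need some j in [6,8] with (s | q), and (!s -> p) at every k in [3,j-1].
  j=6: (s | q) holds, but (!s -> p) fails at k=3 → not this j.
  j=7: (s | q) holds, but (!s -> p) fails at k=3 → not this j.
  j=8: (s | q) holds, but (!s -> p) fails at k=3 → not this j.
No j in the window works → until fails.

No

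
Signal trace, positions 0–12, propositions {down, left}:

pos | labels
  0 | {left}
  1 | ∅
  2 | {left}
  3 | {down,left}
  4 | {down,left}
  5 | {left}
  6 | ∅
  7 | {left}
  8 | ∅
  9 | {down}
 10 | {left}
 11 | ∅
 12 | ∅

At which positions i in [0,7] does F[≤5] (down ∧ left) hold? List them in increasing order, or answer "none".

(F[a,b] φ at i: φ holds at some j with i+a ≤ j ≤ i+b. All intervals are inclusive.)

0, 1, 2, 3, 4

Evaluate at each i in [0,7]:
  i=0: ✓ (witness j=3)
  i=1: ✓ (witness j=3)
  i=2: ✓ (witness j=3)
  i=3: ✓ (witness j=3)
  i=4: ✓ (witness j=4)
  i=5: ✗ (none in [5,10])
  i=6: ✗ (none in [6,11])
  i=7: ✗ (none in [7,12])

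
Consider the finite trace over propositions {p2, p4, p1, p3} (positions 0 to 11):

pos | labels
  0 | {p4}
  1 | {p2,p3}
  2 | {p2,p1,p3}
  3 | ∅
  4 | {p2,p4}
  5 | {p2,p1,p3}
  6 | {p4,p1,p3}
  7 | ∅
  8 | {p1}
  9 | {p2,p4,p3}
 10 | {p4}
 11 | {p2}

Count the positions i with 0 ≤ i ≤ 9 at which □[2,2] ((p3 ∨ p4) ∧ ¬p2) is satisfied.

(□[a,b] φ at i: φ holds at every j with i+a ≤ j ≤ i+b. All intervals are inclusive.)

2

Evaluate at each i in [0,9]:
  i=0: ✗ (fails at j=2)
  i=1: ✗ (fails at j=3)
  i=2: ✗ (fails at j=4)
  i=3: ✗ (fails at j=5)
  i=4: ✓ (all of [6,6])
  i=5: ✗ (fails at j=7)
  i=6: ✗ (fails at j=8)
  i=7: ✗ (fails at j=9)
  i=8: ✓ (all of [10,10])
  i=9: ✗ (fails at j=11)
Positions where it holds: {4, 8} → 2.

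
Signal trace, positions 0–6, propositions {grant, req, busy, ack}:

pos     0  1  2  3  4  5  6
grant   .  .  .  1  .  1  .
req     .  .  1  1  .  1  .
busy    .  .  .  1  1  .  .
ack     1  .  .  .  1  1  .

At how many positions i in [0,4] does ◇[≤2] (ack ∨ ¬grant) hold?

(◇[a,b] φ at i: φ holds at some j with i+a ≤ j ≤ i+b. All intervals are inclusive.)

Evaluate at each i in [0,4]:
  i=0: ✓ (witness j=0)
  i=1: ✓ (witness j=1)
  i=2: ✓ (witness j=2)
  i=3: ✓ (witness j=4)
  i=4: ✓ (witness j=4)
Positions where it holds: {0, 1, 2, 3, 4} → 5.

5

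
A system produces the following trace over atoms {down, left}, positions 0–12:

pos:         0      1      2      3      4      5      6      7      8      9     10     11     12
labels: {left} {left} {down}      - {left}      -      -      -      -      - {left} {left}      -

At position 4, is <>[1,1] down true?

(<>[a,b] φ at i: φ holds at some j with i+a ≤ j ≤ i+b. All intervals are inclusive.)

False

Check down at each j in [5,5]:
  j=5: false
No position in the window satisfies it → formula fails.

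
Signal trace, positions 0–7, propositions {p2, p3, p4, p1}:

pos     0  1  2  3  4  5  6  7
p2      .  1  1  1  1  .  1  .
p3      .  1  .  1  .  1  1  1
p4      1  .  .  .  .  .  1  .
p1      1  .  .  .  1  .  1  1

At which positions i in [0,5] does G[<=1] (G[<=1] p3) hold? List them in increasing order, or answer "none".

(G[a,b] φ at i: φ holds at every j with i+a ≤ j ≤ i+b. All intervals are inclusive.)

Evaluate at each i in [0,5]:
  i=0: ✗ (fails at j=0)
  i=1: ✗ (fails at j=1)
  i=2: ✗ (fails at j=2)
  i=3: ✗ (fails at j=3)
  i=4: ✗ (fails at j=4)
  i=5: ✓ (all of [5,6])

5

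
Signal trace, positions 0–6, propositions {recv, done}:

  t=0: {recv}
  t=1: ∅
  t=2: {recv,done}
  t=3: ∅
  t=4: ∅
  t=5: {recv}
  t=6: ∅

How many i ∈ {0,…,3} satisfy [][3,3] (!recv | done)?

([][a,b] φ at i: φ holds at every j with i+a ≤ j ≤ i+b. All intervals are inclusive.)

Evaluate at each i in [0,3]:
  i=0: ✓ (all of [3,3])
  i=1: ✓ (all of [4,4])
  i=2: ✗ (fails at j=5)
  i=3: ✓ (all of [6,6])
Positions where it holds: {0, 1, 3} → 3.

3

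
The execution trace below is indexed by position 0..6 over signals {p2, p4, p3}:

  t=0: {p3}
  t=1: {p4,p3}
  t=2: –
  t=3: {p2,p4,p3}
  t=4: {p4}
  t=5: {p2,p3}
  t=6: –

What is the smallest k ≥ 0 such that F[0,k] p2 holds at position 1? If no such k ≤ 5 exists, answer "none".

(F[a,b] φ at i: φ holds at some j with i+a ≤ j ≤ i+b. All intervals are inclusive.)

Scan j = 1,2,… for p2:
  j=1: fails
  j=2: fails
  j=3: holds
First hit at j=3, so smallest k = 3-1 = 2.

2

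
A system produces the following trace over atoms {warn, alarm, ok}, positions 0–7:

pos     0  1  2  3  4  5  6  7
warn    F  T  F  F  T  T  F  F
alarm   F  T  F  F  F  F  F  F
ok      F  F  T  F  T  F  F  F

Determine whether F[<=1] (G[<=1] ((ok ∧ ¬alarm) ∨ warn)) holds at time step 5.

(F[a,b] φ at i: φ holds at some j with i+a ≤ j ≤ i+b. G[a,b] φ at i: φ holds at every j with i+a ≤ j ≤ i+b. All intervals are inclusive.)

Check G[<=1] ((ok ∧ ¬alarm) ∨ warn) at each j in [5,6]:
  j=5: fails at 6
  j=6: fails at 6
No position in the window satisfies it → formula fails.

False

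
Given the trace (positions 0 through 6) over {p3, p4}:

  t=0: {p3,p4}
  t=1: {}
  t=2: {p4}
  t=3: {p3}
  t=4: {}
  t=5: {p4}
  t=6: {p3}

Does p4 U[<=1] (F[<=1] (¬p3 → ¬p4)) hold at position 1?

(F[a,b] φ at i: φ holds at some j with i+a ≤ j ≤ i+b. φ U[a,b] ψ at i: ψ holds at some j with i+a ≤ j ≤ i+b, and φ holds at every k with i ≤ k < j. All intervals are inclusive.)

True

Need some j in [1,2] with F[<=1] (¬p3 → ¬p4), and p4 at every k in [1,j-1].
  j=1: F[<=1] (¬p3 → ¬p4) holds; no prefix to check → satisfied.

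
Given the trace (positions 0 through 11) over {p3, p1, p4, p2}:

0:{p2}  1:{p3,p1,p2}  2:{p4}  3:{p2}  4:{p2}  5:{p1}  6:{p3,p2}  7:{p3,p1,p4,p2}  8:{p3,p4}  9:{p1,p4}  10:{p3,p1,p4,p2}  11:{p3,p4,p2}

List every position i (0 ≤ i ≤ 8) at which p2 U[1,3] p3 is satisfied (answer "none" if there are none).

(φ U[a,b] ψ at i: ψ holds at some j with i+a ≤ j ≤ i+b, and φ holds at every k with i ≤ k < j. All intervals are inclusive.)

Evaluate at each i in [0,8]:
  i=0: ✓ (rhs at j=1; lhs holds on [0,0])
  i=1: ✗ (no rhs in [2,4])
  i=2: ✗ (no rhs in [3,5])
  i=3: ✗ (lhs fails at k=5 before rhs at j=6)
  i=4: ✗ (lhs fails at k=5 before rhs at j=6)
  i=5: ✗ (lhs fails at k=5 before rhs at j=6)
  i=6: ✓ (rhs at j=7; lhs holds on [6,6])
  i=7: ✓ (rhs at j=8; lhs holds on [7,7])
  i=8: ✗ (lhs fails at k=8 before rhs at j=10)

0, 6, 7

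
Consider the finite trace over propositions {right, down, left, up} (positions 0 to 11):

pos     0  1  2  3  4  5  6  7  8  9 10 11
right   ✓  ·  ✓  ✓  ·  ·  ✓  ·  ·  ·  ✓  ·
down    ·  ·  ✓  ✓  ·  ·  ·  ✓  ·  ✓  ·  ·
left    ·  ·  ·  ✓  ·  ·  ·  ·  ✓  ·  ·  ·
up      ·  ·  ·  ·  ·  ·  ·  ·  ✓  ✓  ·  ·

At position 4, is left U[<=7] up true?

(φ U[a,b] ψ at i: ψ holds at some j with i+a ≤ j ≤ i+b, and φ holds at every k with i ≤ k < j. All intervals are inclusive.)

Need some j in [4,11] with up, and left at every k in [4,j-1].
  j=4: up false.
  j=5: up false.
  j=6: up false.
  j=7: up false.
  j=8: up holds, but left fails at k=4 → not this j.
  j=9: up holds, but left fails at k=4 → not this j.
  j=10: up false.
  j=11: up false.
No j in the window works → until fails.

Does not hold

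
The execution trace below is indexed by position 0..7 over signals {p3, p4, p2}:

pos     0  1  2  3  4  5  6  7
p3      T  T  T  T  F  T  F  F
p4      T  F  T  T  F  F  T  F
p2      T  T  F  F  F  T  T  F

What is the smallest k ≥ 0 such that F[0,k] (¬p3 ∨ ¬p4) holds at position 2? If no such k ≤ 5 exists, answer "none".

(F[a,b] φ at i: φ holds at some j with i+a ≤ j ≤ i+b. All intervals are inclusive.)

2

Scan j = 2,3,… for (¬p3 ∨ ¬p4):
  j=2: fails
  j=3: fails
  j=4: holds
First hit at j=4, so smallest k = 4-2 = 2.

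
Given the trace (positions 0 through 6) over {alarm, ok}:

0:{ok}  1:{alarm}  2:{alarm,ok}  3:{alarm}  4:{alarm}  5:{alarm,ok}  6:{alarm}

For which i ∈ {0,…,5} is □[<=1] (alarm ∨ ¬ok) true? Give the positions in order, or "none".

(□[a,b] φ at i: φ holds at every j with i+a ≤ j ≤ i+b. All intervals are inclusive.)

1, 2, 3, 4, 5

Evaluate at each i in [0,5]:
  i=0: ✗ (fails at j=0)
  i=1: ✓ (all of [1,2])
  i=2: ✓ (all of [2,3])
  i=3: ✓ (all of [3,4])
  i=4: ✓ (all of [4,5])
  i=5: ✓ (all of [5,6])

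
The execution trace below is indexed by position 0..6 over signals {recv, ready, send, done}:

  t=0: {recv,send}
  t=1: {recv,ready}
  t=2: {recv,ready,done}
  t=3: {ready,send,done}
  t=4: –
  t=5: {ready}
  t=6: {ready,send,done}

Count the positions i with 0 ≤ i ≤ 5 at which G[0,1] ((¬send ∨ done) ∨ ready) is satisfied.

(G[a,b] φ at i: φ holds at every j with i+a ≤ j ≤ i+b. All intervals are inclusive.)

Evaluate at each i in [0,5]:
  i=0: ✗ (fails at j=0)
  i=1: ✓ (all of [1,2])
  i=2: ✓ (all of [2,3])
  i=3: ✓ (all of [3,4])
  i=4: ✓ (all of [4,5])
  i=5: ✓ (all of [5,6])
Positions where it holds: {1, 2, 3, 4, 5} → 5.

5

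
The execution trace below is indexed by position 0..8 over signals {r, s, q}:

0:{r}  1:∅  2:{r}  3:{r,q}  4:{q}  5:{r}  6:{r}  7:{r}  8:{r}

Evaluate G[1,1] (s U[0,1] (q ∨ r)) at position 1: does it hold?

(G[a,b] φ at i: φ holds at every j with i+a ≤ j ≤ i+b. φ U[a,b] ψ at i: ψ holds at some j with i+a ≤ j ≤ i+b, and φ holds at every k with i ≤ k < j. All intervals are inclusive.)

Yes

Check (s U[0,1] (q ∨ r)) at every j in [2,2]:
  j=2: holds
All positions satisfy it → formula holds.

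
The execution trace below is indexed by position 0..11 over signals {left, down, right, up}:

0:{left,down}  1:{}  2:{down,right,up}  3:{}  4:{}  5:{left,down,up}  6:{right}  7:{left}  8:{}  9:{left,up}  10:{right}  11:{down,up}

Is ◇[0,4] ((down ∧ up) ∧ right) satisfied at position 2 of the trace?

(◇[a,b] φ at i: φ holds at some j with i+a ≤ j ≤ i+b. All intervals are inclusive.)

Yes

Check ((down ∧ up) ∧ right) at each j in [2,6]:
  j=2: true
  j=3: false
  j=4: false
  j=5: false
  j=6: false
Found at j=2 → formula holds.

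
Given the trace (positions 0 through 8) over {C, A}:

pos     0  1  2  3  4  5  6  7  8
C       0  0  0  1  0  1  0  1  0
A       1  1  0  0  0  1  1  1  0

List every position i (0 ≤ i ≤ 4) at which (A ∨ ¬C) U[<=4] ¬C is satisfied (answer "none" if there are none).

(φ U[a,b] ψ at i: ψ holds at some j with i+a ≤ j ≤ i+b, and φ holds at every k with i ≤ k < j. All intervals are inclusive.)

Evaluate at each i in [0,4]:
  i=0: ✓ (rhs at j=0)
  i=1: ✓ (rhs at j=1)
  i=2: ✓ (rhs at j=2)
  i=3: ✗ (lhs fails at k=3 before rhs at j=4)
  i=4: ✓ (rhs at j=4)

0, 1, 2, 4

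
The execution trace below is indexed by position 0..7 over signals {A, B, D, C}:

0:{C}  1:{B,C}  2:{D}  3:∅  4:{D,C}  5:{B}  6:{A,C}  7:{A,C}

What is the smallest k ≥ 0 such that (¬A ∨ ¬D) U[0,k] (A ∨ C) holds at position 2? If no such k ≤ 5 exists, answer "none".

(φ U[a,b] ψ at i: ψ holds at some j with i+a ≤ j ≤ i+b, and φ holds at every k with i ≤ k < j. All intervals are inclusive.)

Need earliest j ≥ 2 with (A ∨ C), and (¬A ∨ ¬D) at every k in [2,j-1].
  j=2: rhs fails.
  j=3: rhs fails.
  j=4: rhs holds; lhs holds on [2,3]. k = 2.

2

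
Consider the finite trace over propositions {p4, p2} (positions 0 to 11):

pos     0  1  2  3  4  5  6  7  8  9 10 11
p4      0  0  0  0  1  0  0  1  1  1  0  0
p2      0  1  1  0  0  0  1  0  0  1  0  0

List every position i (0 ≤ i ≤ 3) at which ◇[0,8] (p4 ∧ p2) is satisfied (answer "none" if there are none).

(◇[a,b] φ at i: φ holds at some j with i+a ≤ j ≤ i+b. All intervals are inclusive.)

Evaluate at each i in [0,3]:
  i=0: ✗ (none in [0,8])
  i=1: ✓ (witness j=9)
  i=2: ✓ (witness j=9)
  i=3: ✓ (witness j=9)

1, 2, 3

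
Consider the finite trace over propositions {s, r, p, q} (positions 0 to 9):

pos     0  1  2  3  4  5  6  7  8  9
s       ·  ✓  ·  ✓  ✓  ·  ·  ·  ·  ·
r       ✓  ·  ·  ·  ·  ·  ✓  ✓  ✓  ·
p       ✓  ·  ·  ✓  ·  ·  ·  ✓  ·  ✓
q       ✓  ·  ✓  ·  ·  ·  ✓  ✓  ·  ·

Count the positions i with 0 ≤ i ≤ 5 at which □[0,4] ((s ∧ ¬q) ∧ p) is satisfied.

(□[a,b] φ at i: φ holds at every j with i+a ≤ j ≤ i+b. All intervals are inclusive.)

Evaluate at each i in [0,5]:
  i=0: ✗ (fails at j=0)
  i=1: ✗ (fails at j=1)
  i=2: ✗ (fails at j=2)
  i=3: ✗ (fails at j=4)
  i=4: ✗ (fails at j=4)
  i=5: ✗ (fails at j=5)
Positions where it holds: {} → 0.

0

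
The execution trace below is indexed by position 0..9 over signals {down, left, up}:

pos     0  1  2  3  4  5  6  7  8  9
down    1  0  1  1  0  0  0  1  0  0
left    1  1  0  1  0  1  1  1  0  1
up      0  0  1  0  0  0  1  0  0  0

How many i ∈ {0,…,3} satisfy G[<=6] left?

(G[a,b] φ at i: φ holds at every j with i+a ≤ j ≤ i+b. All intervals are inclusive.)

Evaluate at each i in [0,3]:
  i=0: ✗ (fails at j=2)
  i=1: ✗ (fails at j=2)
  i=2: ✗ (fails at j=2)
  i=3: ✗ (fails at j=4)
Positions where it holds: {} → 0.

0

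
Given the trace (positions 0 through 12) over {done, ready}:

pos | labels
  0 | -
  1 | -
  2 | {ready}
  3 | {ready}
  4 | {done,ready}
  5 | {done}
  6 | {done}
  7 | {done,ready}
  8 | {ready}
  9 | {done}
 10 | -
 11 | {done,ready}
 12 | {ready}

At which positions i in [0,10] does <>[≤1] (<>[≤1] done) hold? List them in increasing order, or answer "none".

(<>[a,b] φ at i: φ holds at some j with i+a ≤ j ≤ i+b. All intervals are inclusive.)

2, 3, 4, 5, 6, 7, 8, 9, 10

Evaluate at each i in [0,10]:
  i=0: ✗ (none in [0,1])
  i=1: ✗ (none in [1,2])
  i=2: ✓ (witness j=3)
  i=3: ✓ (witness j=3)
  i=4: ✓ (witness j=4)
  i=5: ✓ (witness j=5)
  i=6: ✓ (witness j=6)
  i=7: ✓ (witness j=7)
  i=8: ✓ (witness j=8)
  i=9: ✓ (witness j=9)
  i=10: ✓ (witness j=10)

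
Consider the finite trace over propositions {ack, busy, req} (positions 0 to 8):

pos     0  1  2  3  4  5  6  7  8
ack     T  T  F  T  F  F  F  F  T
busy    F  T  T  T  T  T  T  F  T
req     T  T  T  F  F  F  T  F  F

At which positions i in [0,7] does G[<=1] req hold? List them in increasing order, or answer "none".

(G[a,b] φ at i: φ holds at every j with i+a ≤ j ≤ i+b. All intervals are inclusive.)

Evaluate at each i in [0,7]:
  i=0: ✓ (all of [0,1])
  i=1: ✓ (all of [1,2])
  i=2: ✗ (fails at j=3)
  i=3: ✗ (fails at j=3)
  i=4: ✗ (fails at j=4)
  i=5: ✗ (fails at j=5)
  i=6: ✗ (fails at j=7)
  i=7: ✗ (fails at j=7)

0, 1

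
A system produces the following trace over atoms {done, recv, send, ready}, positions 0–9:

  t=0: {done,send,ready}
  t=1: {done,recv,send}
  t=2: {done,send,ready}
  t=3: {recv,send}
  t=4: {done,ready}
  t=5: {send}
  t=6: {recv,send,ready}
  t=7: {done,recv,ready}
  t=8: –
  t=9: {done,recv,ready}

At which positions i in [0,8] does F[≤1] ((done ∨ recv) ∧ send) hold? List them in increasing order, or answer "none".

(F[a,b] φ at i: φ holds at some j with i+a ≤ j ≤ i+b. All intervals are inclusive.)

0, 1, 2, 3, 5, 6

Evaluate at each i in [0,8]:
  i=0: ✓ (witness j=0)
  i=1: ✓ (witness j=1)
  i=2: ✓ (witness j=2)
  i=3: ✓ (witness j=3)
  i=4: ✗ (none in [4,5])
  i=5: ✓ (witness j=6)
  i=6: ✓ (witness j=6)
  i=7: ✗ (none in [7,8])
  i=8: ✗ (none in [8,9])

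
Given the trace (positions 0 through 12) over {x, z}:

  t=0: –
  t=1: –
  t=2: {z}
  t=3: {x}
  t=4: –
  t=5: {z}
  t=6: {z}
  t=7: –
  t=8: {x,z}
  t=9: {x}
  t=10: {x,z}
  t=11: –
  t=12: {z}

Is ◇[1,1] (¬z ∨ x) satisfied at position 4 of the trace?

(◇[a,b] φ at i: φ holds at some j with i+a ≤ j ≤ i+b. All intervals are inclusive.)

Check (¬z ∨ x) at each j in [5,5]:
  j=5: false
No position in the window satisfies it → formula fails.

No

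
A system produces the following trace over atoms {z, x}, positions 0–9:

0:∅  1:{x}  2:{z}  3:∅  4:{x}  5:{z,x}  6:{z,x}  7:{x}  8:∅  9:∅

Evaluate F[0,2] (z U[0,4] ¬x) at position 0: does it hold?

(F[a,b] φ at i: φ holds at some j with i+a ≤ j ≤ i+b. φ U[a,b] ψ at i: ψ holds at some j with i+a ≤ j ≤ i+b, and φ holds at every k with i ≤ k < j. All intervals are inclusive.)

Yes

Check (z U[0,4] ¬x) at each j in [0,2]:
  j=0: holds
  j=1: fails
  j=2: holds
Found at j=0 → formula holds.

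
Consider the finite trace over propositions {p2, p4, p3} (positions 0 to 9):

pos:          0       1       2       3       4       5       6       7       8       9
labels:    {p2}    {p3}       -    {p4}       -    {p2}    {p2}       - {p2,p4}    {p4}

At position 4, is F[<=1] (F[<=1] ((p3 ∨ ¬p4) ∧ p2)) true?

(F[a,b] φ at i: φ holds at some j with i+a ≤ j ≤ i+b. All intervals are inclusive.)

True

Check F[<=1] ((p3 ∨ ¬p4) ∧ p2) at each j in [4,5]:
  j=4: holds (witness at 5)
  j=5: holds (witness at 5)
Found at j=4 → formula holds.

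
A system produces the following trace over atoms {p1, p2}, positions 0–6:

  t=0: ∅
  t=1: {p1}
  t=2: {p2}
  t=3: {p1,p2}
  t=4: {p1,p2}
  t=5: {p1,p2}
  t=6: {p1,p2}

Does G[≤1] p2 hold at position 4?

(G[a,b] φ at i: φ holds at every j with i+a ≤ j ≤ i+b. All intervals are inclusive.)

Yes

Check p2 at every j in [4,5]:
  j=4: true
  j=5: true
All positions satisfy it → formula holds.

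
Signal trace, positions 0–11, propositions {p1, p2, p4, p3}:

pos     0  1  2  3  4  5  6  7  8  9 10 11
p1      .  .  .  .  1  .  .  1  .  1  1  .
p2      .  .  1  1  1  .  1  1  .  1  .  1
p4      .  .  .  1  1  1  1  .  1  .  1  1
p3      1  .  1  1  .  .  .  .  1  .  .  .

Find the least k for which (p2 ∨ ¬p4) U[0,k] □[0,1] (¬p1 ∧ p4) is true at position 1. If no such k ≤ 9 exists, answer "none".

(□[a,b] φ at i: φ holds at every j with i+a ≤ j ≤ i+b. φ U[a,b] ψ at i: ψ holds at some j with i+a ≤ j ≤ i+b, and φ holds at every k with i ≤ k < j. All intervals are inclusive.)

4

Need earliest j ≥ 1 with □[0,1] (¬p1 ∧ p4), and (p2 ∨ ¬p4) at every k in [1,j-1].
  j=1: rhs fails.
  j=2: rhs fails.
  j=3: rhs fails.
  j=4: rhs fails.
  j=5: rhs holds; lhs holds on [1,4]. k = 4.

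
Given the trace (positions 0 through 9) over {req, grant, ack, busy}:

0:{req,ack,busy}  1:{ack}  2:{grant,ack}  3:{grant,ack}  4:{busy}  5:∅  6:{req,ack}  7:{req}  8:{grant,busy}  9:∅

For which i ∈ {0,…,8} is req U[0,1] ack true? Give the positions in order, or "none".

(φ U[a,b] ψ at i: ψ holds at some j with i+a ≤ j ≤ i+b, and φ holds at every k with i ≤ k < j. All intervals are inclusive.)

Evaluate at each i in [0,8]:
  i=0: ✓ (rhs at j=0)
  i=1: ✓ (rhs at j=1)
  i=2: ✓ (rhs at j=2)
  i=3: ✓ (rhs at j=3)
  i=4: ✗ (no rhs in [4,5])
  i=5: ✗ (lhs fails at k=5 before rhs at j=6)
  i=6: ✓ (rhs at j=6)
  i=7: ✗ (no rhs in [7,8])
  i=8: ✗ (no rhs in [8,9])

0, 1, 2, 3, 6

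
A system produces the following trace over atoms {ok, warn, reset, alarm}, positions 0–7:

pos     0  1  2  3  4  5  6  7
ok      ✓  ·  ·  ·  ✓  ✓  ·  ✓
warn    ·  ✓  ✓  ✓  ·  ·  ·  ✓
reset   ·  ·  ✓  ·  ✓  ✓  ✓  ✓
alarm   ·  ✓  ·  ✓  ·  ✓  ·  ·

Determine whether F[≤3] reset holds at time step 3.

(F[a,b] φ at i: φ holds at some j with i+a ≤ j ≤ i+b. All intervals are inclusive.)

Check reset at each j in [3,6]:
  j=3: false
  j=4: true
  j=5: true
  j=6: true
Found at j=4 → formula holds.

Holds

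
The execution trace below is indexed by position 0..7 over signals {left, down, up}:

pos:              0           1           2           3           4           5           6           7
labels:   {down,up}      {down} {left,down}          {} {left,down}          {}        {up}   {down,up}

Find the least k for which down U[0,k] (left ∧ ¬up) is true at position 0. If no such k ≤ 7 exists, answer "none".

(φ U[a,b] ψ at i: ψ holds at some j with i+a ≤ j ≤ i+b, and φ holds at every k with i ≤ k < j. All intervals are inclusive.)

2

Need earliest j ≥ 0 with (left ∧ ¬up), and down at every k in [0,j-1].
  j=0: rhs fails.
  j=1: rhs fails.
  j=2: rhs holds; lhs holds on [0,1]. k = 2.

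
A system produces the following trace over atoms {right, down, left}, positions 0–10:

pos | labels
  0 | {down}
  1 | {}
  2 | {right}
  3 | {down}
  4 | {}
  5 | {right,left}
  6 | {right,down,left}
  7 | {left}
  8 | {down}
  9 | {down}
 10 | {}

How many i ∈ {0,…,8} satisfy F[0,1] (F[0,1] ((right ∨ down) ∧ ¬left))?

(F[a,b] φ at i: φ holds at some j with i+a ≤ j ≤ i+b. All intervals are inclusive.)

7

Evaluate at each i in [0,8]:
  i=0: ✓ (witness j=0)
  i=1: ✓ (witness j=1)
  i=2: ✓ (witness j=2)
  i=3: ✓ (witness j=3)
  i=4: ✗ (none in [4,5])
  i=5: ✗ (none in [5,6])
  i=6: ✓ (witness j=7)
  i=7: ✓ (witness j=7)
  i=8: ✓ (witness j=8)
Positions where it holds: {0, 1, 2, 3, 6, 7, 8} → 7.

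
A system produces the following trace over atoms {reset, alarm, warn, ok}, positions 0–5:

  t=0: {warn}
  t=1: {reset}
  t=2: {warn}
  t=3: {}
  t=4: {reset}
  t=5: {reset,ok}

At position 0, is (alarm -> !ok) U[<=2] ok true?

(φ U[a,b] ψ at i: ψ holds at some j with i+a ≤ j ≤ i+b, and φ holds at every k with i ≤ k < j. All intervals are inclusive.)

False

Need some j in [0,2] with ok, and (alarm -> !ok) at every k in [0,j-1].
  j=0: ok false.
  j=1: ok false.
  j=2: ok false.
No j in the window works → until fails.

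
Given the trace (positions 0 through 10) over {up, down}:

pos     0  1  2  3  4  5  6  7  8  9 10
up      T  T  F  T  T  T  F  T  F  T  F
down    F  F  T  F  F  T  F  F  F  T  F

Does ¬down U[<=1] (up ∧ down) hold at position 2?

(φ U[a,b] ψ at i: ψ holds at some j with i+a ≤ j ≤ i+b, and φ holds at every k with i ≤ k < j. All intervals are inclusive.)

Need some j in [2,3] with (up ∧ down), and ¬down at every k in [2,j-1].
  j=2: (up ∧ down) false.
  j=3: (up ∧ down) false.
No j in the window works → until fails.

False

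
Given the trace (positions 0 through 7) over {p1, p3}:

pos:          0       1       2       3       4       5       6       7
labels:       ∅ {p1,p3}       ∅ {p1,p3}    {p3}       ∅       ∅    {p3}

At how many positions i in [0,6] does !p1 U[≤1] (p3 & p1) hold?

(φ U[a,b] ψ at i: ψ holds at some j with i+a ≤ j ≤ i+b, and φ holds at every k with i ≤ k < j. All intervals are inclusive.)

Evaluate at each i in [0,6]:
  i=0: ✓ (rhs at j=1; lhs holds on [0,0])
  i=1: ✓ (rhs at j=1)
  i=2: ✓ (rhs at j=3; lhs holds on [2,2])
  i=3: ✓ (rhs at j=3)
  i=4: ✗ (no rhs in [4,5])
  i=5: ✗ (no rhs in [5,6])
  i=6: ✗ (no rhs in [6,7])
Positions where it holds: {0, 1, 2, 3} → 4.

4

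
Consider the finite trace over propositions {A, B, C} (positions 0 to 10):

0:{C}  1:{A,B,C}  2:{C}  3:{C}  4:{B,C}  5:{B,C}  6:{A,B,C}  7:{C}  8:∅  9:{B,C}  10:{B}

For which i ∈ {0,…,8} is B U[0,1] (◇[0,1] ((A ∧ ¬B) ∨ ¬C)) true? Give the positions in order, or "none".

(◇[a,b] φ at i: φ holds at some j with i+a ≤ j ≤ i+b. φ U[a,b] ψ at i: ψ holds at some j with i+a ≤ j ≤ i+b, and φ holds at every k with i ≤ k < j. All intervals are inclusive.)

Evaluate at each i in [0,8]:
  i=0: ✗ (no rhs in [0,1])
  i=1: ✗ (no rhs in [1,2])
  i=2: ✗ (no rhs in [2,3])
  i=3: ✗ (no rhs in [3,4])
  i=4: ✗ (no rhs in [4,5])
  i=5: ✗ (no rhs in [5,6])
  i=6: ✓ (rhs at j=7; lhs holds on [6,6])
  i=7: ✓ (rhs at j=7)
  i=8: ✓ (rhs at j=8)

6, 7, 8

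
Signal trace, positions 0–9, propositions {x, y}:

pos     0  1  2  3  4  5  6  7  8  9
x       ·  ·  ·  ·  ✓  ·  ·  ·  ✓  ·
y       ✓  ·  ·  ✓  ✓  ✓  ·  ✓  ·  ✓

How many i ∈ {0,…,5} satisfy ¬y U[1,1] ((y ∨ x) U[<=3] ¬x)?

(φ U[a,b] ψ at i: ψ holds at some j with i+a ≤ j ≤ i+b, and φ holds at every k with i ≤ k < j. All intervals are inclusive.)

2

Evaluate at each i in [0,5]:
  i=0: ✗ (lhs fails at k=0 before rhs at j=1)
  i=1: ✓ (rhs at j=2; lhs holds on [1,1])
  i=2: ✓ (rhs at j=3; lhs holds on [2,2])
  i=3: ✗ (lhs fails at k=3 before rhs at j=4)
  i=4: ✗ (lhs fails at k=4 before rhs at j=5)
  i=5: ✗ (lhs fails at k=5 before rhs at j=6)
Positions where it holds: {1, 2} → 2.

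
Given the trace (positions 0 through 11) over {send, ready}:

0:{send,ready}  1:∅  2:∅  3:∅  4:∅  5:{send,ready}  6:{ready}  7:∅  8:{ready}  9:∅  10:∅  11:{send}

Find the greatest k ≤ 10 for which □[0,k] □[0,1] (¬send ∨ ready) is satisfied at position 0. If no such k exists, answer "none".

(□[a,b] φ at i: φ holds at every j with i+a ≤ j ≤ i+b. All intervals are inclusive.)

□[0,1] (¬send ∨ ready) must hold from j=0 onward; find where it first fails.
  j=0: holds
  j=1: holds
  j=2: holds
  j=3: holds
  j=4: holds
  j=5: holds
  j=6: holds
  j=7: holds
  j=8: holds
  j=9: holds
  j=10: fails
Holds on [0,9], so largest k = 9.

9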